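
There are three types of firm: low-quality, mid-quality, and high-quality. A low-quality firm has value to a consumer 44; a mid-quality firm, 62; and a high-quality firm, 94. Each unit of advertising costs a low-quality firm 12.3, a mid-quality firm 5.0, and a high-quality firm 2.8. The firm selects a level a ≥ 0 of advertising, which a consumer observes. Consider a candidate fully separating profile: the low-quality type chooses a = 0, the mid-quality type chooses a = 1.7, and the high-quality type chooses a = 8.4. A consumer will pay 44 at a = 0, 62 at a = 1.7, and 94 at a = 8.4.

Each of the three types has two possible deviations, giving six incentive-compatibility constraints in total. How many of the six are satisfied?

6

High-quality (own payoff 94 − 2.8×8.4 = 70.48): to a=0 gives 44 → no gain ✓; to a=1.7 gives 62 − 2.8×1.7 = 57.24 → no gain ✓.
Low-quality (own payoff 44): to a=1.7 gives 62 − 12.3×1.7 = 41.09 → no gain ✓; to a=8.4 gives 94 − 12.3×8.4 = -9.32 → no gain ✓.
Mid-quality (own payoff 62 − 5.0×1.7 = 53.5): to a=0 gives 44 → no gain ✓; to a=8.4 gives 94 − 5.0×8.4 = 52 → no gain ✓.
6 of the 6 constraints hold; this profile is a separating equilibrium.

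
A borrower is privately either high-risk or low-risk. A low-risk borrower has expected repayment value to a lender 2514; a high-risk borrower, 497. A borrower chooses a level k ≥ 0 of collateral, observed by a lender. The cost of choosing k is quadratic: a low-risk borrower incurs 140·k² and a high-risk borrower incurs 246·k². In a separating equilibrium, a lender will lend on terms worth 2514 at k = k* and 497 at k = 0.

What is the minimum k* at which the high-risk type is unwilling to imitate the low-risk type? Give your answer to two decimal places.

The high-risk type at k = 0 receives 497; imitating at k* yields 2514 − 246·k*².
Indifference: 497 = 2514 − 246·k*², so k*² = (2514 − 497) / 246 ≈ 8.1992.
k* = √8.1992 ≈ 2.86.

2.86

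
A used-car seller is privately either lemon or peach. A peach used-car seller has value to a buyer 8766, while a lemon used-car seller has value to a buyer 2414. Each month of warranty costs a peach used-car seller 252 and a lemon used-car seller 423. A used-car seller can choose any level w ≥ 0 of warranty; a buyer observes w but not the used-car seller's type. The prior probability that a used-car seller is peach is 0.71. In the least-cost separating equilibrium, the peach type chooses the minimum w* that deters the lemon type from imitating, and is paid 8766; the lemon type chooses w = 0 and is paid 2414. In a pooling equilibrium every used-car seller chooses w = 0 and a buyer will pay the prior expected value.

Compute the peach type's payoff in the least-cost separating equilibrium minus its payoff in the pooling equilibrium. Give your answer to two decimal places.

Least-cost separating signal: w* solves 2414 = 8766 − 423·w*, so w* = (8766 − 2414)/423 ≈ 15.0165.
Peach type's separating payoff: 8766 − 252 × w* = 8766 − 252 × (8766 − 2414)/423 = 8766 − 1600704/423 ≈ 4981.8298.
Pooling payoff: 0.71 × 8766 + 0.29 × 2414 = 6923.92.
Difference: 4981.8298 − 6923.92 = -1942.0902, i.e. -1942.09 to two decimal places.
The peach type would prefer the pooling outcome.

-1942.09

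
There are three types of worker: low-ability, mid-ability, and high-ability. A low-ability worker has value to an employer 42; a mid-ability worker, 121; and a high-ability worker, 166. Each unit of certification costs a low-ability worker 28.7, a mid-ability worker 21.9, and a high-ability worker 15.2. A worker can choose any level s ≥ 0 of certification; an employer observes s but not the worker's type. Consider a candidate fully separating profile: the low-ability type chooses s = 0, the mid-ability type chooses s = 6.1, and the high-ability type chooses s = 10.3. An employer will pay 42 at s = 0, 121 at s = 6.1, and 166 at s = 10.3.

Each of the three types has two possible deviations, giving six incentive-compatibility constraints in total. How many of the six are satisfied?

3

Low-ability (own payoff 42): to s=6.1 gives 121 − 28.7×6.1 = -54.07 → no gain ✓; to s=10.3 gives 166 − 28.7×10.3 = -129.61 → no gain ✓.
High-ability (own payoff 166 − 15.2×10.3 = 9.44): to s=0 gives 42 → profitable ✗; to s=6.1 gives 121 − 15.2×6.1 = 28.28 → profitable ✗.
Mid-ability (own payoff 121 − 21.9×6.1 = -12.59): to s=0 gives 42 → profitable ✗; to s=10.3 gives 166 − 21.9×10.3 = -59.57 → no gain ✓.
3 of the 6 constraints hold; not an equilibrium.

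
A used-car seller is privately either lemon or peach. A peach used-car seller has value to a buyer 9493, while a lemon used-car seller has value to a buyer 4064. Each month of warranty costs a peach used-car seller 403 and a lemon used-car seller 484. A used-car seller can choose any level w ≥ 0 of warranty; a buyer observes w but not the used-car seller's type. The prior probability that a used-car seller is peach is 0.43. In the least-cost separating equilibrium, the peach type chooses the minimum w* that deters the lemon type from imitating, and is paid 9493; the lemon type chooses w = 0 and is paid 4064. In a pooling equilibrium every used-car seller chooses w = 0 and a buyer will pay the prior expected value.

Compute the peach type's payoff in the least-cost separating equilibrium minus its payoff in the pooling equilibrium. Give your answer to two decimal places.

-1425.90

Least-cost separating signal: w* solves 4064 = 9493 − 484·w*, so w* = (9493 − 4064)/484 ≈ 11.2169.
Peach type's separating payoff: 9493 − 403 × w* = 9493 − 403 × (9493 − 4064)/484 = 9493 − 2187887/484 ≈ 4972.5723.
Pooling payoff: 0.43 × 9493 + 0.57 × 4064 = 6398.47.
Difference: 4972.5723 − 6398.47 = -1425.8977, i.e. -1425.90 to two decimal places.
The peach type would prefer the pooling outcome.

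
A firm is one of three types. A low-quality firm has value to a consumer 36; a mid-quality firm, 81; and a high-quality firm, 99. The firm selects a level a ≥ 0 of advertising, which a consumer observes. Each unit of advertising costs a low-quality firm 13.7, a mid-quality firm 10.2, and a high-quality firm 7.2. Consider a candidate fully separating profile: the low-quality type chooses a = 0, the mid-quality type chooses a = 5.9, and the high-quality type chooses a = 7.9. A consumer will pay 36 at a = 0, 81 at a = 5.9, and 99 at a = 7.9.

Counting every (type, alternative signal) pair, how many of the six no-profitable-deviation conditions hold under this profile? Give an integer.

Low-quality (own payoff 36): to a=5.9 gives 81 − 13.7×5.9 = 0.17 → no gain ✓; to a=7.9 gives 99 − 13.7×7.9 = -9.23 → no gain ✓.
Mid-quality (own payoff 81 − 10.2×5.9 = 20.82): to a=0 gives 36 → profitable ✗; to a=7.9 gives 99 − 10.2×7.9 = 18.42 → no gain ✓.
High-quality (own payoff 99 − 7.2×7.9 = 42.12): to a=0 gives 36 → no gain ✓; to a=5.9 gives 81 − 7.2×5.9 = 38.52 → no gain ✓.
5 of the 6 constraints hold; not an equilibrium.

5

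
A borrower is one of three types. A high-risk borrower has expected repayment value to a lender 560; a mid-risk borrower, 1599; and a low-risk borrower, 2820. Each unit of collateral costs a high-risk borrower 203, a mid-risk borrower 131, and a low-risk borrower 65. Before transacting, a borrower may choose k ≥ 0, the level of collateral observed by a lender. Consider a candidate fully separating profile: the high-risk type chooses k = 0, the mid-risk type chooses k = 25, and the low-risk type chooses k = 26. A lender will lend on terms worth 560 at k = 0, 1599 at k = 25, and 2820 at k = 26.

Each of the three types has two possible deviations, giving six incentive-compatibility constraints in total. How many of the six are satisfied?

Low-risk (own payoff 2820 − 65×26 = 1130): to k=0 gives 560 → no gain ✓; to k=25 gives 1599 − 65×25 = -26 → no gain ✓.
Mid-risk (own payoff 1599 − 131×25 = -1676): to k=0 gives 560 → profitable ✗; to k=26 gives 2820 − 131×26 = -586 → profitable ✗.
High-risk (own payoff 560): to k=25 gives 1599 − 203×25 = -3476 → no gain ✓; to k=26 gives 2820 − 203×26 = -2458 → no gain ✓.
4 of the 6 constraints hold; not an equilibrium.

4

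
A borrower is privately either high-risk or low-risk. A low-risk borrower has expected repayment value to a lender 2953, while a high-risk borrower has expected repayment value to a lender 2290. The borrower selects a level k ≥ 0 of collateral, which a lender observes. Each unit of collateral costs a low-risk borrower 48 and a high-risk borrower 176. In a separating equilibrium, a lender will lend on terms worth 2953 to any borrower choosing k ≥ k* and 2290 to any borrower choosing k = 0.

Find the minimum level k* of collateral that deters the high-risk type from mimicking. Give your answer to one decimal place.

A high-risk borrower choosing k = 0 receives 2290.
Imitating at k* instead would pay 2953 at cost 176·k*, netting 2953 − 176·k*.
Indifference: 2290 = 2953 − 176·k*, so k* = (2953 − 2290) / 176 ≈ 3.8.
At k* the high-risk type's incentive constraint just binds; the low-risk type strictly prefers k* since its per-unit cost is lower.

3.8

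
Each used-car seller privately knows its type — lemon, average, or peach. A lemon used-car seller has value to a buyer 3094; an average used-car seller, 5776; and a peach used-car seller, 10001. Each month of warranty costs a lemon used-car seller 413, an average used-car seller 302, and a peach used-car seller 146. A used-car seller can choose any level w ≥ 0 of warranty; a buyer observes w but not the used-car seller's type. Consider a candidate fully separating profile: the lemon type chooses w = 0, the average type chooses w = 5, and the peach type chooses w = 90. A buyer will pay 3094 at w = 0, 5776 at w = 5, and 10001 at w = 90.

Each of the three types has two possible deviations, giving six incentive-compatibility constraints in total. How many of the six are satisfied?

3

Average (own payoff 5776 − 302×5 = 4266): to w=0 gives 3094 → no gain ✓; to w=90 gives 10001 − 302×90 = -17179 → no gain ✓.
Peach (own payoff 10001 − 146×90 = -3139): to w=0 gives 3094 → profitable ✗; to w=5 gives 5776 − 146×5 = 5046 → profitable ✗.
Lemon (own payoff 3094): to w=5 gives 5776 − 413×5 = 3711 → profitable ✗; to w=90 gives 10001 − 413×90 = -27169 → no gain ✓.
3 of the 6 constraints hold; not an equilibrium.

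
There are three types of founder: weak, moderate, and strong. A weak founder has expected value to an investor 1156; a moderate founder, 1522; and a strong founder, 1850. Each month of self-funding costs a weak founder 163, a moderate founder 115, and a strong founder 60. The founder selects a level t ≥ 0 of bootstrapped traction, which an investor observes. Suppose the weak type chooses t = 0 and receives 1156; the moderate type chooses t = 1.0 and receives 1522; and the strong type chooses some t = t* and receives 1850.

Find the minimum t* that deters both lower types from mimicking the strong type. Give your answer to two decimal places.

4.26

Moderate type (on-path payoff 1522 − 115×1.0 = 1407) won't mimic when 1407 ≥ 1850 − 115·t*, i.e. t* ≥ 3.85.
Weak type (on-path payoff 1156) won't mimic when 1156 ≥ 1850 − 163·t*, i.e. t* ≥ 4.26.
Both must hold, so t* = max(4.26, 3.85) = 4.26. The weak type's constraint binds.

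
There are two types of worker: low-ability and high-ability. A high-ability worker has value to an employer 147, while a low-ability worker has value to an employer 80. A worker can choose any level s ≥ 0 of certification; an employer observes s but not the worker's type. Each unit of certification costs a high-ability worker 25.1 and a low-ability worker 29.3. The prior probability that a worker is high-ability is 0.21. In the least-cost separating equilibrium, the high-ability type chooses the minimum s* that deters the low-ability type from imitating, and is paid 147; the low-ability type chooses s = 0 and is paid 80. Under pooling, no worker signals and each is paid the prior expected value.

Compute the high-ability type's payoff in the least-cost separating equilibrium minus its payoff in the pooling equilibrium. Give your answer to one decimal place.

Least-cost separating signal: s* solves 80 = 147 − 29.3·s*, so s* = (147 − 80)/29.3 ≈ 2.2867.
High-ability type's separating payoff: 147 − 25.1 × s* = 147 − 25.1 × (147 − 80)/29.3 = 147 − 1681.7/29.3 ≈ 89.604.
Pooling payoff: 0.21 × 147 + 0.79 × 80 = 94.07.
Difference: 89.604 − 94.07 = -4.466, i.e. -4.5 to one decimal place.
The high-ability type would prefer the pooling outcome.

-4.5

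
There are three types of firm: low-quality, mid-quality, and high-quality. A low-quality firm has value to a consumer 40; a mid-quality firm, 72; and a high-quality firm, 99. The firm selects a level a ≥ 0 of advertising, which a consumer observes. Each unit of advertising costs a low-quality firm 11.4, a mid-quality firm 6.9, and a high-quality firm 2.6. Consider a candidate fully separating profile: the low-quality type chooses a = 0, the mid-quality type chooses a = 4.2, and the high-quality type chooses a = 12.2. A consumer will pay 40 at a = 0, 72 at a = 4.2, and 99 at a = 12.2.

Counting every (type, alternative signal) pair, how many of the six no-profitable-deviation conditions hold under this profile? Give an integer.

6

Mid-quality (own payoff 72 − 6.9×4.2 = 43.02): to a=0 gives 40 → no gain ✓; to a=12.2 gives 99 − 6.9×12.2 = 14.82 → no gain ✓.
Low-quality (own payoff 40): to a=4.2 gives 72 − 11.4×4.2 = 24.12 → no gain ✓; to a=12.2 gives 99 − 11.4×12.2 = -40.08 → no gain ✓.
High-quality (own payoff 99 − 2.6×12.2 = 67.28): to a=0 gives 40 → no gain ✓; to a=4.2 gives 72 − 2.6×4.2 = 61.08 → no gain ✓.
6 of the 6 constraints hold; this profile is a separating equilibrium.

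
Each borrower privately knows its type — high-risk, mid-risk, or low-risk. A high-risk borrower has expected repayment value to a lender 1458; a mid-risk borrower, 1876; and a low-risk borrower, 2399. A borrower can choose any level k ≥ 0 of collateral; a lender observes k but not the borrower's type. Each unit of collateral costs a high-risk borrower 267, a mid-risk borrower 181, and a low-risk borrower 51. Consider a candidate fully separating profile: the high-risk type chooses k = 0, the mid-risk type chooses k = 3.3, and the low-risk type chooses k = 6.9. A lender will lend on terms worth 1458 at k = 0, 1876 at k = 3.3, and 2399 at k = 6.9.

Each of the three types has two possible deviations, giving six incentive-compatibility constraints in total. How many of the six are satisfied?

Mid-risk (own payoff 1876 − 181×3.3 = 1278.7): to k=0 gives 1458 → profitable ✗; to k=6.9 gives 2399 − 181×6.9 = 1150.1 → no gain ✓.
High-risk (own payoff 1458): to k=3.3 gives 1876 − 267×3.3 = 994.9 → no gain ✓; to k=6.9 gives 2399 − 267×6.9 = 556.7 → no gain ✓.
Low-risk (own payoff 2399 − 51×6.9 = 2047.1): to k=0 gives 1458 → no gain ✓; to k=3.3 gives 1876 − 51×3.3 = 1707.7 → no gain ✓.
5 of the 6 constraints hold; not an equilibrium.

5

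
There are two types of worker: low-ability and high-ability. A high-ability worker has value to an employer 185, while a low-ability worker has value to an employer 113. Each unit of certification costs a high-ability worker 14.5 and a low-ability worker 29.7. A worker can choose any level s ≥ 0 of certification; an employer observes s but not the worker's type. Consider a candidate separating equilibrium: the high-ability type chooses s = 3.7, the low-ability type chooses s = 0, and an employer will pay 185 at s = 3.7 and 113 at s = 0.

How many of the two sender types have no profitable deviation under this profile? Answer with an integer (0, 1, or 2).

2

Low-ability type: stay at 0 → 113; mimic → 185 − 29.7 × 3.7 = 75.11. IC holds (113 ≥ 75.11).
High-ability type: signal → 185 − 14.5 × 3.7 = 131.35; deviate to 0 → 113. IC holds (131.35 ≥ 113).
2 of 2 constraints hold, so this is a separating equilibrium.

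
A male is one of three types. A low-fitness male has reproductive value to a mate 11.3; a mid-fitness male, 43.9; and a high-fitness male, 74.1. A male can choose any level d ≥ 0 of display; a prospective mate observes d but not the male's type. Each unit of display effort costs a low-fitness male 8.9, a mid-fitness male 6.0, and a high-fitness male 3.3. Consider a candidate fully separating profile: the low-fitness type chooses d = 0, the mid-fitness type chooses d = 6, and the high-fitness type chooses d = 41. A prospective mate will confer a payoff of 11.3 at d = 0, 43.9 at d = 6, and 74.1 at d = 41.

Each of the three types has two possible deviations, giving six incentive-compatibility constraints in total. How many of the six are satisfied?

3

High-fitness (own payoff 74.1 − 3.3×41 = -61.2): to d=0 gives 11.3 → profitable ✗; to d=6 gives 43.9 − 3.3×6 = 24.1 → profitable ✗.
Low-fitness (own payoff 11.3): to d=6 gives 43.9 − 8.9×6 = -9.5 → no gain ✓; to d=41 gives 74.1 − 8.9×41 = -290.8 → no gain ✓.
Mid-fitness (own payoff 43.9 − 6.0×6 = 7.9): to d=0 gives 11.3 → profitable ✗; to d=41 gives 74.1 − 6.0×41 = -171.9 → no gain ✓.
3 of the 6 constraints hold; not an equilibrium.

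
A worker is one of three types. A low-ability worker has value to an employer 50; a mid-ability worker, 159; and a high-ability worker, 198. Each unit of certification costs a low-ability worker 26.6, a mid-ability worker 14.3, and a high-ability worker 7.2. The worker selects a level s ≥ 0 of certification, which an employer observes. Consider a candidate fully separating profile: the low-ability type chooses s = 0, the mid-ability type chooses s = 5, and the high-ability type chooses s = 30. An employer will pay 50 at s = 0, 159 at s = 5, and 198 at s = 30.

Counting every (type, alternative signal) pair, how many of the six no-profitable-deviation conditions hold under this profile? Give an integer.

Low-ability (own payoff 50): to s=5 gives 159 − 26.6×5 = 26 → no gain ✓; to s=30 gives 198 − 26.6×30 = -600 → no gain ✓.
High-ability (own payoff 198 − 7.2×30 = -18): to s=0 gives 50 → profitable ✗; to s=5 gives 159 − 7.2×5 = 123 → profitable ✗.
Mid-ability (own payoff 159 − 14.3×5 = 87.5): to s=0 gives 50 → no gain ✓; to s=30 gives 198 − 14.3×30 = -231 → no gain ✓.
4 of the 6 constraints hold; not an equilibrium.

4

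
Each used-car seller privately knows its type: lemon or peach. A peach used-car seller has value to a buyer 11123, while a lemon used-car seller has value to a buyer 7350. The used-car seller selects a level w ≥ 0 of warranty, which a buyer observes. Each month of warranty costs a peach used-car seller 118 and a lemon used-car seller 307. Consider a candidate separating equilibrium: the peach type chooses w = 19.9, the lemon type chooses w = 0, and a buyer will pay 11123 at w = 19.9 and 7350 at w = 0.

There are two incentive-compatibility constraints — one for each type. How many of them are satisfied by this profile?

Lemon type: stay at 0 → 7350; mimic → 11123 − 307 × 19.9 = 5013.7. IC holds (7350 ≥ 5013.7).
Peach type: signal → 11123 − 118 × 19.9 = 8774.8; deviate to 0 → 7350. IC holds (8774.8 ≥ 7350).
2 of 2 constraints hold, so this is a separating equilibrium.

2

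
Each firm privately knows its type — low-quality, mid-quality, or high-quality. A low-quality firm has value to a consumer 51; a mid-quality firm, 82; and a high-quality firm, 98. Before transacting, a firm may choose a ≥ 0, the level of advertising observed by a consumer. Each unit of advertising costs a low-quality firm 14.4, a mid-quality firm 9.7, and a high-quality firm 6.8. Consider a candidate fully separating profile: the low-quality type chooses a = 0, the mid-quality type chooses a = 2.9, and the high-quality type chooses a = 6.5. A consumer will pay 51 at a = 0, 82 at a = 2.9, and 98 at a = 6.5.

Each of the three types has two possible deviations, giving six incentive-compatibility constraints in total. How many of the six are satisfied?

High-quality (own payoff 98 − 6.8×6.5 = 53.8): to a=0 gives 51 → no gain ✓; to a=2.9 gives 82 − 6.8×2.9 = 62.28 → profitable ✗.
Low-quality (own payoff 51): to a=2.9 gives 82 − 14.4×2.9 = 40.24 → no gain ✓; to a=6.5 gives 98 − 14.4×6.5 = 4.4 → no gain ✓.
Mid-quality (own payoff 82 − 9.7×2.9 = 53.87): to a=0 gives 51 → no gain ✓; to a=6.5 gives 98 − 9.7×6.5 = 34.95 → no gain ✓.
5 of the 6 constraints hold; not an equilibrium.

5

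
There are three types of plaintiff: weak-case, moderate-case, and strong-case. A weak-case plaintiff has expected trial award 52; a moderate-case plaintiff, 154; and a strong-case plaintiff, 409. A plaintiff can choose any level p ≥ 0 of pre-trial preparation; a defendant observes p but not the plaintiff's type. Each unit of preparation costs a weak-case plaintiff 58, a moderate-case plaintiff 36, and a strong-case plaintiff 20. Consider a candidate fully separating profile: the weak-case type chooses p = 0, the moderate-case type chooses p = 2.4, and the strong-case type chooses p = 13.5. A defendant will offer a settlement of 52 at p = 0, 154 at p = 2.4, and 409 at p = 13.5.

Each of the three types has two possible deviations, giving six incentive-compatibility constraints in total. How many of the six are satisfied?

Weak-case (own payoff 52): to p=2.4 gives 154 − 58×2.4 = 14.8 → no gain ✓; to p=13.5 gives 409 − 58×13.5 = -374 → no gain ✓.
Strong-case (own payoff 409 − 20×13.5 = 139): to p=0 gives 52 → no gain ✓; to p=2.4 gives 154 − 20×2.4 = 106 → no gain ✓.
Moderate-case (own payoff 154 − 36×2.4 = 67.6): to p=0 gives 52 → no gain ✓; to p=13.5 gives 409 − 36×13.5 = -77 → no gain ✓.
6 of the 6 constraints hold; this profile is a separating equilibrium.

6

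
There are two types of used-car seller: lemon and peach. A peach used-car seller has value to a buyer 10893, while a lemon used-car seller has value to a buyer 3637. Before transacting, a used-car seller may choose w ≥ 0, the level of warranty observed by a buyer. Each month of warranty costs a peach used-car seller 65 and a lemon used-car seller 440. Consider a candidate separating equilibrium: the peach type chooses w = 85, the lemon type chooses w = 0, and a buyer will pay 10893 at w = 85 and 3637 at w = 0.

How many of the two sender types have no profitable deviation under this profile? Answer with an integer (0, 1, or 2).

Peach type: signal → 10893 − 65 × 85 = 5368; deviate to 0 → 3637. IC holds (5368 ≥ 3637).
Lemon type: stay at 0 → 3637; mimic → 10893 − 440 × 85 = -26507. IC holds (3637 ≥ -26507).
2 of 2 constraints hold, so this is a separating equilibrium.

2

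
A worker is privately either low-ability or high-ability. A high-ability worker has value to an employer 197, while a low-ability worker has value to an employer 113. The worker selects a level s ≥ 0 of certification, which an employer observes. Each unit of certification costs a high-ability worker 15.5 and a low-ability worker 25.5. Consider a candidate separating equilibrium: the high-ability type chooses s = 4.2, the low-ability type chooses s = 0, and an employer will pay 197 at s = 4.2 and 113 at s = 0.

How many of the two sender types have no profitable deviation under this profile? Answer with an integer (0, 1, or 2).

Low-ability type: stay at 0 → 113; mimic → 197 − 25.5 × 4.2 = 89.9. IC holds (113 ≥ 89.9).
High-ability type: signal → 197 − 15.5 × 4.2 = 131.9; deviate to 0 → 113. IC holds (131.9 ≥ 113).
2 of 2 constraints hold, so this is a separating equilibrium.

2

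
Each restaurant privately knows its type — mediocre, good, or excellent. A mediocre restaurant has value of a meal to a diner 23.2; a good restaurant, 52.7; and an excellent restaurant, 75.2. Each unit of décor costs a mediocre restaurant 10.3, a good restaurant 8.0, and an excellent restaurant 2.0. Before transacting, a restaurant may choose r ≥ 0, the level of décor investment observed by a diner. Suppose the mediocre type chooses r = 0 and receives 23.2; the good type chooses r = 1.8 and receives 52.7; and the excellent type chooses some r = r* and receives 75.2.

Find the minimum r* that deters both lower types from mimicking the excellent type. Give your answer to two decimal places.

Mediocre type (on-path payoff 23.2) won't mimic when 23.2 ≥ 75.2 − 10.3·r*, i.e. r* ≥ 5.05.
Good type (on-path payoff 52.7 − 8.0×1.8 = 38.3) won't mimic when 38.3 ≥ 75.2 − 8.0·r*, i.e. r* ≥ 4.61.
Both must hold, so r* = max(5.05, 4.61) = 5.05. The mediocre type's constraint binds.

5.05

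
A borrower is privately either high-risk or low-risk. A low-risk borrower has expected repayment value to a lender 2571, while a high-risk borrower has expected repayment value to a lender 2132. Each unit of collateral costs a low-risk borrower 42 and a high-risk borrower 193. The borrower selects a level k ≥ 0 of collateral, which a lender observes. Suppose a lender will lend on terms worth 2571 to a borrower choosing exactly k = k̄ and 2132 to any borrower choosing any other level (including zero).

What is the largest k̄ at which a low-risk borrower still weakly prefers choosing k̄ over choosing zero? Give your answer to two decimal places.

Choosing k̄ yields the low-risk type 2571 − 42·k̄; choosing zero yields 2132.
The low-risk type is indifferent at 2571 − 42·k̄ = 2132, i.e. k̄ = (2571 − 2132) / 42 ≈ 10.45.
For any k̄ above 10.45 the low-risk type would rather pool at zero, so separation collapses.

10.45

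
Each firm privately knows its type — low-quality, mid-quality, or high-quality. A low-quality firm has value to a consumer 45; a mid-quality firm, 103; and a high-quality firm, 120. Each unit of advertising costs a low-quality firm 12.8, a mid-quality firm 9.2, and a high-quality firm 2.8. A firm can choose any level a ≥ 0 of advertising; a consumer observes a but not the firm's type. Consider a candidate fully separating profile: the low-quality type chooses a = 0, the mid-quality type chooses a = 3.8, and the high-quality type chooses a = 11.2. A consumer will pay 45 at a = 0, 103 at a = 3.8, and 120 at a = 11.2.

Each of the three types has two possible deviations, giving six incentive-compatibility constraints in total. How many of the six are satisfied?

Mid-quality (own payoff 103 − 9.2×3.8 = 68.04): to a=0 gives 45 → no gain ✓; to a=11.2 gives 120 − 9.2×11.2 = 16.96 → no gain ✓.
Low-quality (own payoff 45): to a=3.8 gives 103 − 12.8×3.8 = 54.36 → profitable ✗; to a=11.2 gives 120 − 12.8×11.2 = -23.36 → no gain ✓.
High-quality (own payoff 120 − 2.8×11.2 = 88.64): to a=0 gives 45 → no gain ✓; to a=3.8 gives 103 − 2.8×3.8 = 92.36 → profitable ✗.
4 of the 6 constraints hold; not an equilibrium.

4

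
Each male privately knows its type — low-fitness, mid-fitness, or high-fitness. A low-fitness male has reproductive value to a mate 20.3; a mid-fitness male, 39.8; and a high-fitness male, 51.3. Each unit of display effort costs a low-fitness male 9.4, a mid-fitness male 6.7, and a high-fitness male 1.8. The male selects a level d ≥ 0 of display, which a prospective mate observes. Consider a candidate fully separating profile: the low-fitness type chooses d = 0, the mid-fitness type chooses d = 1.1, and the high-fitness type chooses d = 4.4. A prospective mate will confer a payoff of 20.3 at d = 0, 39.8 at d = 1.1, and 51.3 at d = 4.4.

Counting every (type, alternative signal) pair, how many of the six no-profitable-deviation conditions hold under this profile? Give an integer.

5

Mid-fitness (own payoff 39.8 − 6.7×1.1 = 32.43): to d=0 gives 20.3 → no gain ✓; to d=4.4 gives 51.3 − 6.7×4.4 = 21.82 → no gain ✓.
Low-fitness (own payoff 20.3): to d=1.1 gives 39.8 − 9.4×1.1 = 29.46 → profitable ✗; to d=4.4 gives 51.3 − 9.4×4.4 = 9.94 → no gain ✓.
High-fitness (own payoff 51.3 − 1.8×4.4 = 43.38): to d=0 gives 20.3 → no gain ✓; to d=1.1 gives 39.8 − 1.8×1.1 = 37.82 → no gain ✓.
5 of the 6 constraints hold; not an equilibrium.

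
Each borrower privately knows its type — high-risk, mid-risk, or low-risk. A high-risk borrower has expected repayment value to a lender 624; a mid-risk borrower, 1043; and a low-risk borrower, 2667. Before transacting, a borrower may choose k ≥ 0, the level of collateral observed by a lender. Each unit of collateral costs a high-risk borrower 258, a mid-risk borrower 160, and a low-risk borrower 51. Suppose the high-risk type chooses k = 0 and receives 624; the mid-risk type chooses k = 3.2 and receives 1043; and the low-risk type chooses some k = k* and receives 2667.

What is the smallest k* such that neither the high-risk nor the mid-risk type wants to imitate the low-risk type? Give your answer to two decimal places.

Mid-risk type (on-path payoff 1043 − 160×3.2 = 531) won't mimic when 531 ≥ 2667 − 160·k*, i.e. k* ≥ 13.35.
High-risk type (on-path payoff 624) won't mimic when 624 ≥ 2667 − 258·k*, i.e. k* ≥ 7.92.
Both must hold, so k* = max(7.92, 13.35) = 13.35. The mid-risk type's constraint binds.

13.35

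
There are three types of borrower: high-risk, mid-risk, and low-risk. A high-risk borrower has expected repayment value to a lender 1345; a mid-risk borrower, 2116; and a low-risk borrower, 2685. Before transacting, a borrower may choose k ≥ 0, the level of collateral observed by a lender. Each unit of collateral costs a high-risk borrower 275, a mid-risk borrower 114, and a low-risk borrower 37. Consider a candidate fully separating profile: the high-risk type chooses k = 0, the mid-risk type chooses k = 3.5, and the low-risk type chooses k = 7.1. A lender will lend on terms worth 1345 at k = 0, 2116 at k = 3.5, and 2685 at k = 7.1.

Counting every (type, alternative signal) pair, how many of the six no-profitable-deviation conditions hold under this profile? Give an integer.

5

Mid-risk (own payoff 2116 − 114×3.5 = 1717): to k=0 gives 1345 → no gain ✓; to k=7.1 gives 2685 − 114×7.1 = 1875.6 → profitable ✗.
Low-risk (own payoff 2685 − 37×7.1 = 2422.3): to k=0 gives 1345 → no gain ✓; to k=3.5 gives 2116 − 37×3.5 = 1986.5 → no gain ✓.
High-risk (own payoff 1345): to k=3.5 gives 2116 − 275×3.5 = 1153.5 → no gain ✓; to k=7.1 gives 2685 − 275×7.1 = 732.5 → no gain ✓.
5 of the 6 constraints hold; not an equilibrium.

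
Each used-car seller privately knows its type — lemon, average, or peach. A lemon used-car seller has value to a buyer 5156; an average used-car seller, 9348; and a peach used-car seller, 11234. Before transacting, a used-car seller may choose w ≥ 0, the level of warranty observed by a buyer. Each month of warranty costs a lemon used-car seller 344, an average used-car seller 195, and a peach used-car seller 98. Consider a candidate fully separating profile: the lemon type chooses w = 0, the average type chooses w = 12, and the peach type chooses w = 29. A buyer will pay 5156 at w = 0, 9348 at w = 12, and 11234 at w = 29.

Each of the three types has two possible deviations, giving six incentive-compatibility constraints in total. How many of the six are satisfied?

Lemon (own payoff 5156): to w=12 gives 9348 − 344×12 = 5220 → profitable ✗; to w=29 gives 11234 − 344×29 = 1258 → no gain ✓.
Average (own payoff 9348 − 195×12 = 7008): to w=0 gives 5156 → no gain ✓; to w=29 gives 11234 − 195×29 = 5579 → no gain ✓.
Peach (own payoff 11234 − 98×29 = 8392): to w=0 gives 5156 → no gain ✓; to w=12 gives 9348 − 98×12 = 8172 → no gain ✓.
5 of the 6 constraints hold; not an equilibrium.

5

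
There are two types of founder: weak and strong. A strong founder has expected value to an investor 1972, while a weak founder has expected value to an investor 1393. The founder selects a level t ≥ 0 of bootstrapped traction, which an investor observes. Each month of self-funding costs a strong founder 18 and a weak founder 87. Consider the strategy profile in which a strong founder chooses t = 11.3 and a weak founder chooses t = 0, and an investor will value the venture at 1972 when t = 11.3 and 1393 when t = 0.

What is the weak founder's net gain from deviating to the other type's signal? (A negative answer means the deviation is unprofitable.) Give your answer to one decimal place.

Playing t = 0 the weak founder receives 1393.
Deviating to t = 11.3 brings payment 1972 at cost 87 × 11.3 = 983.1, netting 988.9.
Gain from deviating: 988.9 − 1393 = -404.1.
The gain is negative, so the weak type's incentive-compatibility constraint is satisfied.

-404.1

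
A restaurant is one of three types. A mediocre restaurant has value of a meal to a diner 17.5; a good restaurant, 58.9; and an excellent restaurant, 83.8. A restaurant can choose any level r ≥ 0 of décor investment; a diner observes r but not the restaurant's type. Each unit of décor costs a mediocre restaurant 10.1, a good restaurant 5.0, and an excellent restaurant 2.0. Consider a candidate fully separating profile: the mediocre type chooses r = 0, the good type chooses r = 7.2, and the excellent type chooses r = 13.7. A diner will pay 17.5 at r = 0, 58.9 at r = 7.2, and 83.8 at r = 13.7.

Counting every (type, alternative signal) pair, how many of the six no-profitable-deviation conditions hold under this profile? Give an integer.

6

Excellent (own payoff 83.8 − 2.0×13.7 = 56.4): to r=0 gives 17.5 → no gain ✓; to r=7.2 gives 58.9 − 2.0×7.2 = 44.5 → no gain ✓.
Good (own payoff 58.9 − 5.0×7.2 = 22.9): to r=0 gives 17.5 → no gain ✓; to r=13.7 gives 83.8 − 5.0×13.7 = 15.3 → no gain ✓.
Mediocre (own payoff 17.5): to r=7.2 gives 58.9 − 10.1×7.2 = -13.82 → no gain ✓; to r=13.7 gives 83.8 − 10.1×13.7 = -54.57 → no gain ✓.
6 of the 6 constraints hold; this profile is a separating equilibrium.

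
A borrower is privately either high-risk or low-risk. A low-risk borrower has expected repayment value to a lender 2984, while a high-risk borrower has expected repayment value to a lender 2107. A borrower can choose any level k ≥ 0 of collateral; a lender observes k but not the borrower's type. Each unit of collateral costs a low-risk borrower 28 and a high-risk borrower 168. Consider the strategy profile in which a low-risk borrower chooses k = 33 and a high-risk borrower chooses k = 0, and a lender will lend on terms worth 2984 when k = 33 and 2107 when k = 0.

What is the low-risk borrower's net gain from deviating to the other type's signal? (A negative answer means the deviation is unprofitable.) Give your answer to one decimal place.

Playing k = 33 the low-risk borrower receives 2984 − 28 × 33 = 2060.
Deviating to k = 0 yields 2107 instead.
Gain from deviating: 2107 − 2060 = 47.0.
The gain is positive, so the low-risk type's incentive-compatibility constraint is violated — this profile is not a separating equilibrium.

47.0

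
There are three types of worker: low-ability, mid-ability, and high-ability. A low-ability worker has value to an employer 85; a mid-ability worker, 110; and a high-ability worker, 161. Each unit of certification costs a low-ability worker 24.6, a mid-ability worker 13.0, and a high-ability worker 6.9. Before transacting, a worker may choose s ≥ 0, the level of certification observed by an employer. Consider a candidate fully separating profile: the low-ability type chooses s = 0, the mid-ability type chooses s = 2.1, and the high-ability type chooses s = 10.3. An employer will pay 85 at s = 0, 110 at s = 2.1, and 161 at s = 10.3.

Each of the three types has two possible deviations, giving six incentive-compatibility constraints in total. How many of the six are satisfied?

Mid-ability (own payoff 110 − 13.0×2.1 = 82.7): to s=0 gives 85 → profitable ✗; to s=10.3 gives 161 − 13.0×10.3 = 27.1 → no gain ✓.
High-ability (own payoff 161 − 6.9×10.3 = 89.93): to s=0 gives 85 → no gain ✓; to s=2.1 gives 110 − 6.9×2.1 = 95.51 → profitable ✗.
Low-ability (own payoff 85): to s=2.1 gives 110 − 24.6×2.1 = 58.34 → no gain ✓; to s=10.3 gives 161 − 24.6×10.3 = -92.38 → no gain ✓.
4 of the 6 constraints hold; not an equilibrium.

4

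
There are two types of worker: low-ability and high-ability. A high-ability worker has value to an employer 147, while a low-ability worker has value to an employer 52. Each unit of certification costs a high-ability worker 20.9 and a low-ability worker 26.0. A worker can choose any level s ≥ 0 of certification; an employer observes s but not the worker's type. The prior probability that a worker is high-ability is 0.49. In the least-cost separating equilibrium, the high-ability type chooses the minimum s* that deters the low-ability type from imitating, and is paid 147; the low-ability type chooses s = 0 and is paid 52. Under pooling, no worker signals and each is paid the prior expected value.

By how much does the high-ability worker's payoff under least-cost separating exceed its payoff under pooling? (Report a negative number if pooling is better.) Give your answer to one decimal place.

Least-cost separating signal: s* solves 52 = 147 − 26.0·s*, so s* = (147 − 52)/26.0 ≈ 3.6538.
High-ability type's separating payoff: 147 − 20.9 × s* = 147 − 20.9 × (147 − 52)/26.0 = 147 − 1985.5/26.0 ≈ 70.635.
Pooling payoff: 0.49 × 147 + 0.51 × 52 = 98.55.
Difference: 70.635 − 98.55 = -27.915, i.e. -27.9 to one decimal place.
The high-ability type would prefer the pooling outcome.

-27.9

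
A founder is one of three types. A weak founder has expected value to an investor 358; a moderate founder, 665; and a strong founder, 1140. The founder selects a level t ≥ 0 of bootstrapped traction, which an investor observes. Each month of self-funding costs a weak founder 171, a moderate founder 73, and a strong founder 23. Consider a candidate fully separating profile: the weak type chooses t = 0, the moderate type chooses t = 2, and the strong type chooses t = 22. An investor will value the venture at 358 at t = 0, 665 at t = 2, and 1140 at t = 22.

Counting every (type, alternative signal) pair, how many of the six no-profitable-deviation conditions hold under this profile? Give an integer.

6

Weak (own payoff 358): to t=2 gives 665 − 171×2 = 323 → no gain ✓; to t=22 gives 1140 − 171×22 = -2622 → no gain ✓.
Strong (own payoff 1140 − 23×22 = 634): to t=0 gives 358 → no gain ✓; to t=2 gives 665 − 23×2 = 619 → no gain ✓.
Moderate (own payoff 665 − 73×2 = 519): to t=0 gives 358 → no gain ✓; to t=22 gives 1140 − 73×22 = -466 → no gain ✓.
6 of the 6 constraints hold; this profile is a separating equilibrium.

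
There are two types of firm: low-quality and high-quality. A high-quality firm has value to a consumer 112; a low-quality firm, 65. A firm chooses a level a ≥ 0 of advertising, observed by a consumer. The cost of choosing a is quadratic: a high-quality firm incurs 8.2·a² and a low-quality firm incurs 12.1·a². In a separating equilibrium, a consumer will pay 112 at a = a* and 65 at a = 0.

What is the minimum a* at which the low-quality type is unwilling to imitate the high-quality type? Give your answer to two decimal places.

1.97

The low-quality type at a = 0 receives 65; imitating at a* yields 112 − 12.1·a*².
Indifference: 65 = 112 − 12.1·a*², so a*² = (112 − 65) / 12.1 ≈ 3.8843.
a* = √3.8843 ≈ 1.97.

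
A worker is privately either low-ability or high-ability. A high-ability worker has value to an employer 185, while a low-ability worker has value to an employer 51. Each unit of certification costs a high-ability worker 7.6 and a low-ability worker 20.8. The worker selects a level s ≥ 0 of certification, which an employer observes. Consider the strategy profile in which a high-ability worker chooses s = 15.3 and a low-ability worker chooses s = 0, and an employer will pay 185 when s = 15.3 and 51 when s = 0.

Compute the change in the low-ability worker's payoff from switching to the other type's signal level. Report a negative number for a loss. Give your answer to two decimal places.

-184.24

Playing s = 0 the low-ability worker receives 51.
Deviating to s = 15.3 brings payment 185 at cost 20.8 × 15.3 = 318.24, netting -133.24.
Gain from deviating: -133.24 − 51 = -184.24.
The gain is negative, so the low-ability type's incentive-compatibility constraint is satisfied.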